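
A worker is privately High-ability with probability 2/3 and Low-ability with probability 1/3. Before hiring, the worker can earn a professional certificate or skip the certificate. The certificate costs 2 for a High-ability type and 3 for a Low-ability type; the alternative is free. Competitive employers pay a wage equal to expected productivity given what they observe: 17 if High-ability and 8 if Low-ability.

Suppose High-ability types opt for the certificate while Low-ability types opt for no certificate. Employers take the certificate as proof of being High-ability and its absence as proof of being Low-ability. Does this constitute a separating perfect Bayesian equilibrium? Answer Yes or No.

Under these beliefs, the certificate earns wage 17 and no certificate earns wage 8.
High-ability: the certificate nets 17 − 2 = 15; no certificate nets 8. High-ability prefers the certificate.
Low-ability: the certificate nets 17 − 3 = 14; no certificate nets 8. Low-ability would deviate to the certificate.
Low-ability has a profitable deviation, so the profile is not an equilibrium.

No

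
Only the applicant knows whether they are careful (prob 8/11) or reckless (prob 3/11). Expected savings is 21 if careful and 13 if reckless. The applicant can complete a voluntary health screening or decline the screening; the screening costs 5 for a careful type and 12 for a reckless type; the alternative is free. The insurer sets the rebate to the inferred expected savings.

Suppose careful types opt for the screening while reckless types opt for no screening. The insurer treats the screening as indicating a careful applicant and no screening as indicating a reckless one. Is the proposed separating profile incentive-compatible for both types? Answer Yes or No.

Yes

Under these beliefs, the screening earns rebate 21 and no screening earns rebate 13.
careful: the screening nets 21 − 5 = 16; no screening nets 13. careful prefers the screening.
reckless: the screening nets 21 − 12 = 9; no screening nets 13. reckless prefers no screening.
Neither type deviates, so the separating profile is an equilibrium.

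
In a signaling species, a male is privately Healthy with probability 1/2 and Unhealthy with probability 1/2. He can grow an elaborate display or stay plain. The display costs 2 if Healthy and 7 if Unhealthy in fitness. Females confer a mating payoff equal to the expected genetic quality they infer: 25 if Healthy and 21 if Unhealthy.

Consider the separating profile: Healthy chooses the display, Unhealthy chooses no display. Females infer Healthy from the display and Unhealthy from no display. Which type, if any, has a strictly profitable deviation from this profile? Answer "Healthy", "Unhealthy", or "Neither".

The display pays 25; no display pays 21.
Healthy: assigned the display, nets 25 − 2 = 23; deviating to no display nets 21.
Unhealthy: assigned no display, nets 21; deviating to the display nets 25 − 7 = 18.
Both types strictly prefer their assigned action; no profitable deviation.

Neither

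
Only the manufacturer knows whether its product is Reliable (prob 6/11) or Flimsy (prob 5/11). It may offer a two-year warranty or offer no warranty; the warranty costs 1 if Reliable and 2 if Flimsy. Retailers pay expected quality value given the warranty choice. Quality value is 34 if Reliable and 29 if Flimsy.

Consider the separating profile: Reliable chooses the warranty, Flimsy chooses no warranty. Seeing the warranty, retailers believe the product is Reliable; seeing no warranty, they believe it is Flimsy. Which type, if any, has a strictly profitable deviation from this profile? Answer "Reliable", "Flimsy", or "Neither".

The warranty pays 34; no warranty pays 29.
Reliable: assigned the warranty, nets 34 − 1 = 33; deviating to no warranty nets 29.
Flimsy: assigned no warranty, nets 29; deviating to the warranty nets 34 − 2 = 32.
The Flimsy type gains 3 by deviating.

Flimsy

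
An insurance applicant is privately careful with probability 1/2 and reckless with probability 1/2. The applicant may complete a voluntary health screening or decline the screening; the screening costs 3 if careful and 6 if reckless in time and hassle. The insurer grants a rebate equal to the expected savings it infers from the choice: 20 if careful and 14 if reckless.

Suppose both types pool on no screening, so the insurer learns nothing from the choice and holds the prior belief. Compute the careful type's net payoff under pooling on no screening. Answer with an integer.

17

Pooled rebate = 1/2·20 + 1/2·14 = 17.
careful pays no cost for no screening, so net payoff = 17.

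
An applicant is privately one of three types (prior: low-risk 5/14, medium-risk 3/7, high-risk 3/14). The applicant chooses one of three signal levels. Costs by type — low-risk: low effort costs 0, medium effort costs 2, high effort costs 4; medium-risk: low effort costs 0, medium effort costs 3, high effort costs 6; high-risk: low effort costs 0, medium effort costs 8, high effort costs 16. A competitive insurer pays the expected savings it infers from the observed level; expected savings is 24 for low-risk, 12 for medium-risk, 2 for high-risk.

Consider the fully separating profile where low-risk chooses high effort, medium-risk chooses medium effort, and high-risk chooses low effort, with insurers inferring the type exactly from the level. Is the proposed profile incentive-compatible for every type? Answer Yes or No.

Separating rebates: high effort → 24, medium effort → 12, low effort → 2.
low-risk (assigned high effort): low effort: 2 − 0 = 2; medium effort: 12 − 2 = 10; high effort: 24 − 4 = 20. low-risk stays.
medium-risk (assigned medium effort): low effort: 2 − 0 = 2; medium effort: 12 − 3 = 9; high effort: 24 − 6 = 18. medium-risk prefers high effort.
high-risk (assigned low effort): low effort: 2 − 0 = 2; medium effort: 12 − 8 = 4; high effort: 24 − 16 = 8. high-risk prefers high effort.
At least one type deviates; the separating profile fails.

No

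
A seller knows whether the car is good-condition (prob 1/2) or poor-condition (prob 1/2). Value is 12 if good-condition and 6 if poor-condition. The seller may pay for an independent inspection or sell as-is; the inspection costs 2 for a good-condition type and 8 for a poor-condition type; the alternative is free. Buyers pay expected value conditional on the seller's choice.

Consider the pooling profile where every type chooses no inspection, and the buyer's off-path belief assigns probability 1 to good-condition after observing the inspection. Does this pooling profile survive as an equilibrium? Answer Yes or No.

On path, the buyer holds the prior and pays 1/2·12 + 1/2·6 = 9. Off path (the inspection), believing good-condition, it pays 12.
good-condition: no inspection nets 9; the inspection nets 12 − 2 = 10. good-condition would deviate.
poor-condition: no inspection nets 9; the inspection nets 12 − 8 = 4. poor-condition stays.
A type deviates, so pooling fails.

No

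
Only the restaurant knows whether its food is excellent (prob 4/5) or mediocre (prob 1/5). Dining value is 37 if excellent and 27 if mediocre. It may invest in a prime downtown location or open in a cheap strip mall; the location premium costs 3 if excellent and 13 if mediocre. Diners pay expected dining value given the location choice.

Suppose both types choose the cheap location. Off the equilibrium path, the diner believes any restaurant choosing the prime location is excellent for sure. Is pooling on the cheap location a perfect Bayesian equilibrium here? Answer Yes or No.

On path, the diner holds the prior and pays 4/5·37 + 1/5·27 = 35. Off path (the prime location), believing excellent, it pays 37.
excellent: the cheap location nets 35; the prime location nets 37 − 3 = 34. excellent stays.
mediocre: the cheap location nets 35; the prime location nets 37 − 13 = 24. mediocre stays.
No type deviates, so pooling is sustained.

Yes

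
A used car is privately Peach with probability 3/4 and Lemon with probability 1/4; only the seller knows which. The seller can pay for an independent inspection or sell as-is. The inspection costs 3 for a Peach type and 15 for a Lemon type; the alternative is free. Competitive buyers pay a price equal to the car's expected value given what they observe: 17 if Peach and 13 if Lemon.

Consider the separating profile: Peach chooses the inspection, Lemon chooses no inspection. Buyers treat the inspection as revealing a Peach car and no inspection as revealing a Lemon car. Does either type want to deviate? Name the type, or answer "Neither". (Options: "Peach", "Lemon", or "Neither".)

Neither

The inspection pays 17; no inspection pays 13.
Peach: assigned the inspection, nets 17 − 3 = 14; deviating to no inspection nets 13.
Lemon: assigned no inspection, nets 13; deviating to the inspection nets 17 − 15 = 2.
Both types strictly prefer their assigned action; no profitable deviation.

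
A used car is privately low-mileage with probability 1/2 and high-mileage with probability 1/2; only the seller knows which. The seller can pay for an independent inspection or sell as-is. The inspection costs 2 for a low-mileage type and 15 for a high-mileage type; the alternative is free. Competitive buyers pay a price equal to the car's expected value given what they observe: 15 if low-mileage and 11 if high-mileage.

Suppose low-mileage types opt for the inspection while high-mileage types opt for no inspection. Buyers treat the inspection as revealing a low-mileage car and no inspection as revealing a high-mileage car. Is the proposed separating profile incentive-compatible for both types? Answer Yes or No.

Under these beliefs, the inspection earns price 15 and no inspection earns price 11.
low-mileage: the inspection nets 15 − 2 = 13; no inspection nets 11. low-mileage prefers the inspection.
high-mileage: the inspection nets 15 − 15 = 0; no inspection nets 11. high-mileage prefers no inspection.
Neither type deviates, so the separating profile is an equilibrium.

Yes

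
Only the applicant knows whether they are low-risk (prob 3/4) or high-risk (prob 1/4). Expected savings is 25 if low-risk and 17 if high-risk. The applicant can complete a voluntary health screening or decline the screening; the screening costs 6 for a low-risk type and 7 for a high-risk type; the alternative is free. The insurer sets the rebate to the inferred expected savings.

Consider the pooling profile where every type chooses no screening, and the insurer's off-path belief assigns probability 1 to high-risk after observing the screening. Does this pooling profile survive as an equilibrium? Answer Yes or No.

Yes

On path, the insurer holds the prior and pays 3/4·25 + 1/4·17 = 23. Off path (the screening), believing high-risk, it pays 17.
low-risk: no screening nets 23; the screening nets 17 − 6 = 11. low-risk stays.
high-risk: no screening nets 23; the screening nets 17 − 7 = 10. high-risk stays.
No type deviates, so pooling is sustained.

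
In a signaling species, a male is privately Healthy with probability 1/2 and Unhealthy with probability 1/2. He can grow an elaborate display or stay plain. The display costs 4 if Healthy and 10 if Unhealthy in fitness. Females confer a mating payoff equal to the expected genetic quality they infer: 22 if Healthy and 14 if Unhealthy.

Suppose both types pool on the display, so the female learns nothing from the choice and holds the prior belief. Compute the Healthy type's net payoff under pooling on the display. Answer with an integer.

14

Pooled mating payoff = 1/2·22 + 1/2·14 = 18.
Healthy pays cost 4 for the display, so net payoff = 18 − 4 = 14.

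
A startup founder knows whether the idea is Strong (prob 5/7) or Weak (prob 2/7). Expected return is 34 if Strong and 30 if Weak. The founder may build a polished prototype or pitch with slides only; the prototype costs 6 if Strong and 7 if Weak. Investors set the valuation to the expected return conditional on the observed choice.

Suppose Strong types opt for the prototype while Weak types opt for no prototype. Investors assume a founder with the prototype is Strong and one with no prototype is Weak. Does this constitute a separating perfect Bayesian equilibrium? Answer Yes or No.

No

Under these beliefs, the prototype earns valuation 34 and no prototype earns valuation 30.
Strong: the prototype nets 34 − 6 = 28; no prototype nets 30. Strong would deviate to no prototype.
Weak: the prototype nets 34 − 7 = 27; no prototype nets 30. Weak prefers no prototype.
Strong has a profitable deviation, so the profile is not an equilibrium.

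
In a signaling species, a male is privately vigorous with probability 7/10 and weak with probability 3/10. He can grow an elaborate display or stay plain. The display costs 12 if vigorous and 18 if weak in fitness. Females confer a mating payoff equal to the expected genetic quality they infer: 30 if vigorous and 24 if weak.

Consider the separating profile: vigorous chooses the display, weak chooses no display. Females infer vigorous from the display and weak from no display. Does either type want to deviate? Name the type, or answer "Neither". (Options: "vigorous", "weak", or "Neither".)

The display pays 30; no display pays 24.
vigorous: assigned the display, nets 30 − 12 = 18; deviating to no display nets 24.
weak: assigned no display, nets 24; deviating to the display nets 30 − 18 = 12.
The vigorous type gains 6 by deviating.

vigorous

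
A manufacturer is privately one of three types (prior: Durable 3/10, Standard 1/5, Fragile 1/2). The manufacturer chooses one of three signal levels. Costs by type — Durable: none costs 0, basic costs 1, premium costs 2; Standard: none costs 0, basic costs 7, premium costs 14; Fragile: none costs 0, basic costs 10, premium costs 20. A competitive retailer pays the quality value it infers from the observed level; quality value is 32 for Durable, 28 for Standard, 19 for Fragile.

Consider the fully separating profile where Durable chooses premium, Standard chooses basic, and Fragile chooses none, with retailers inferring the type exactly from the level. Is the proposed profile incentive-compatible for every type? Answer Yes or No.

Separating prices: premium → 32, basic → 28, none → 19.
Durable (assigned premium): none: 19 − 0 = 19; basic: 28 − 1 = 27; premium: 32 − 2 = 30. Durable stays.
Standard (assigned basic): none: 19 − 0 = 19; basic: 28 − 7 = 21; premium: 32 − 14 = 18. Standard stays.
Fragile (assigned none): none: 19 − 0 = 19; basic: 28 − 10 = 18; premium: 32 − 20 = 12. Fragile stays.
Every type prefers its assigned level; separation holds.

Yes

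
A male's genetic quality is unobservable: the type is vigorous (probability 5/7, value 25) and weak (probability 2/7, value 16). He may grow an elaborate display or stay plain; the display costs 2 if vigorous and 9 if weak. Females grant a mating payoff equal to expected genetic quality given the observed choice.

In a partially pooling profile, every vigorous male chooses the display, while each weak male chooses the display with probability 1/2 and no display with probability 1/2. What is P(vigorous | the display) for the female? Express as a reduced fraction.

P(the display) = (5/7)·1 + (2/7)·(1/2) = 6/7.
By Bayes' rule, P(vigorous | the display) = (5/7) / (6/7) = 5/6.

5/6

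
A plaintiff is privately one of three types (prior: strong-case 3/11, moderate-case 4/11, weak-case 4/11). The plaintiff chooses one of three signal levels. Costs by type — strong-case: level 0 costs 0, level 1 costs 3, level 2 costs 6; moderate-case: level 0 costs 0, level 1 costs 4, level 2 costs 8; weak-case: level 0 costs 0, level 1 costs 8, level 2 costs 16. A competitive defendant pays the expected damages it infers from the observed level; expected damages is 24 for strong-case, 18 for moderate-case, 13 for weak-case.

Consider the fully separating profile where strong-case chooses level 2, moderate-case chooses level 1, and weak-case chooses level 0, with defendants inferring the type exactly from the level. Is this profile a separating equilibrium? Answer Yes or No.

No

Separating settlements: level 2 → 24, level 1 → 18, level 0 → 13.
strong-case (assigned level 2): level 0: 13 − 0 = 13; level 1: 18 − 3 = 15; level 2: 24 − 6 = 18. strong-case stays.
moderate-case (assigned level 1): level 0: 13 − 0 = 13; level 1: 18 − 4 = 14; level 2: 24 − 8 = 16. moderate-case prefers level 2.
weak-case (assigned level 0): level 0: 13 − 0 = 13; level 1: 18 − 8 = 10; level 2: 24 − 16 = 8. weak-case stays.
At least one type deviates; the separating profile fails.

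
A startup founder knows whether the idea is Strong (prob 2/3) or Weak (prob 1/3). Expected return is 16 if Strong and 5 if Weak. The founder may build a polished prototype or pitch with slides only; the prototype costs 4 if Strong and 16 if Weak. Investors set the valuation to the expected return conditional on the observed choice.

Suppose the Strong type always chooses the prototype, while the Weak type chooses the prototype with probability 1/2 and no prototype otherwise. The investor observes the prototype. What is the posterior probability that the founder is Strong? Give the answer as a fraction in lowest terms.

4/5

P(the prototype) = (2/3)·1 + (1/3)·(1/2) = 5/6.
By Bayes' rule, P(Strong | the prototype) = (2/3) / (5/6) = 4/5.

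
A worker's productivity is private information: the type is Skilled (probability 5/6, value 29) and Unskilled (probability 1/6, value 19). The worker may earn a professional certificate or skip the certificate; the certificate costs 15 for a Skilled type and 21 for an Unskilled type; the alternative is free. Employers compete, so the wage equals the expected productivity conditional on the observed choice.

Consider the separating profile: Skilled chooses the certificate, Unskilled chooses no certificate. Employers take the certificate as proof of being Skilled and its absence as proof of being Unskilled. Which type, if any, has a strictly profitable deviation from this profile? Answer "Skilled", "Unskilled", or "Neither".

The certificate pays 29; no certificate pays 19.
Skilled: assigned the certificate, nets 29 − 15 = 14; deviating to no certificate nets 19.
Unskilled: assigned no certificate, nets 19; deviating to the certificate nets 29 − 21 = 8.
The Skilled type gains 5 by deviating.

Skilled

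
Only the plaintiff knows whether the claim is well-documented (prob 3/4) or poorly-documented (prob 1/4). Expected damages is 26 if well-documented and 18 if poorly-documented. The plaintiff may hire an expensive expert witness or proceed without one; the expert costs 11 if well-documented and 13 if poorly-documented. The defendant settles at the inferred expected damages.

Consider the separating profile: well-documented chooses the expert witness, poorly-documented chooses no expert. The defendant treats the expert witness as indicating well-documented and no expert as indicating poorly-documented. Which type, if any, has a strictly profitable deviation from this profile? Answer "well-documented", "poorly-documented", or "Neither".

well-documented

The expert witness pays 26; no expert pays 18.
well-documented: assigned the expert witness, nets 26 − 11 = 15; deviating to no expert nets 18.
poorly-documented: assigned no expert, nets 18; deviating to the expert witness nets 26 − 13 = 13.
The well-documented type gains 3 by deviating.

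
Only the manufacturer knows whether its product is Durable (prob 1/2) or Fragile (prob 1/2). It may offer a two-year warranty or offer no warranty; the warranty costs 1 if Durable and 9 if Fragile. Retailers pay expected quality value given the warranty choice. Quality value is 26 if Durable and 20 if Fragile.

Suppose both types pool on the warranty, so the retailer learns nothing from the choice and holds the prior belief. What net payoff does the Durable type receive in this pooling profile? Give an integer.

Pooled price = 1/2·26 + 1/2·20 = 23.
Durable pays cost 1 for the warranty, so net payoff = 23 − 1 = 22.

22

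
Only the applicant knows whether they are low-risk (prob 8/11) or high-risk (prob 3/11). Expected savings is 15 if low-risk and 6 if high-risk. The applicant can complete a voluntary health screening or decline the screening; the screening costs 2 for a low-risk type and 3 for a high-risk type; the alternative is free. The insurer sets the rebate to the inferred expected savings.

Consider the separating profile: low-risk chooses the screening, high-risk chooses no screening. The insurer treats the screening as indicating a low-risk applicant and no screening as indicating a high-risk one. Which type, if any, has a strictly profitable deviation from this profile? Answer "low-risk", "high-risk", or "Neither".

The screening pays 15; no screening pays 6.
low-risk: assigned the screening, nets 15 − 2 = 13; deviating to no screening nets 6.
high-risk: assigned no screening, nets 6; deviating to the screening nets 15 − 3 = 12.
The high-risk type gains 6 by deviating.

high-risk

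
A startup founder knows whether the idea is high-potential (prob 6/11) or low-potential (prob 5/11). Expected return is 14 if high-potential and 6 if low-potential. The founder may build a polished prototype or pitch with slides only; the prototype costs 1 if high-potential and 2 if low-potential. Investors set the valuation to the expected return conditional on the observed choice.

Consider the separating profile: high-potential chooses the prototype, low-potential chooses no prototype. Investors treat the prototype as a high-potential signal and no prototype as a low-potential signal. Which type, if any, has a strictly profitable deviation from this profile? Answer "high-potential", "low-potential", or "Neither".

The prototype pays 14; no prototype pays 6.
high-potential: assigned the prototype, nets 14 − 1 = 13; deviating to no prototype nets 6.
low-potential: assigned no prototype, nets 6; deviating to the prototype nets 14 − 2 = 12.
The low-potential type gains 6 by deviating.

low-potential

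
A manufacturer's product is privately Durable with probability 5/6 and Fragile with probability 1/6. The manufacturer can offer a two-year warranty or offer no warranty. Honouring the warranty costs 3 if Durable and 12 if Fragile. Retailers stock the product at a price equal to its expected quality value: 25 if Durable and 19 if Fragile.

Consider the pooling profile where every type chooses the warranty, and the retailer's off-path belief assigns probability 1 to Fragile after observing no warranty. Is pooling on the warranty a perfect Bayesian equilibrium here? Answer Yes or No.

No

On path, the retailer holds the prior and pays 5/6·25 + 1/6·19 = 24. Off path (no warranty), believing Fragile, it pays 19.
Durable: the warranty nets 24 − 3 = 21; no warranty nets 19. Durable stays.
Fragile: the warranty nets 24 − 12 = 12; no warranty nets 19. Fragile would deviate.
A type deviates, so pooling fails.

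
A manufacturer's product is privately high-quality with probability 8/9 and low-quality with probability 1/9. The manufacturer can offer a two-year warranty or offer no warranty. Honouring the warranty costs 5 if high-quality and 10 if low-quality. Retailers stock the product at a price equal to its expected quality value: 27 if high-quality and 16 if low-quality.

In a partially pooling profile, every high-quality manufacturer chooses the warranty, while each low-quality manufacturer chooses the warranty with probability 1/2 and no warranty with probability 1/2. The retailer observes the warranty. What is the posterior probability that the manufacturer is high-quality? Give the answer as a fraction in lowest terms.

P(the warranty) = (8/9)·1 + (1/9)·(1/2) = 17/18.
By Bayes' rule, P(high-quality | the warranty) = (8/9) / (17/18) = 16/17.

16/17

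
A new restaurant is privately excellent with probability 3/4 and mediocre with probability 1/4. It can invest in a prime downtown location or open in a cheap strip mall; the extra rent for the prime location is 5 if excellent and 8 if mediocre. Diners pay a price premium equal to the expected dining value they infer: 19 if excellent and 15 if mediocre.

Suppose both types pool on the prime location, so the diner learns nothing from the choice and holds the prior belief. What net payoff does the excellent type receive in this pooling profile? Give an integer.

Pooled price premium = 3/4·19 + 1/4·15 = 18.
excellent pays cost 5 for the prime location, so net payoff = 18 − 5 = 13.

13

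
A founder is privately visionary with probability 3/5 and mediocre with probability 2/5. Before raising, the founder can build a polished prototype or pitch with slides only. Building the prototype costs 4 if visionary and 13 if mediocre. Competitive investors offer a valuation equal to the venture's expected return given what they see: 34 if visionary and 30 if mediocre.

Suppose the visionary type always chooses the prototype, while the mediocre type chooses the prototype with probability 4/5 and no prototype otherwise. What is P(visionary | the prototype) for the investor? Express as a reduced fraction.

P(the prototype) = (3/5)·1 + (2/5)·(4/5) = 23/25.
By Bayes' rule, P(visionary | the prototype) = (3/5) / (23/25) = 15/23.

15/23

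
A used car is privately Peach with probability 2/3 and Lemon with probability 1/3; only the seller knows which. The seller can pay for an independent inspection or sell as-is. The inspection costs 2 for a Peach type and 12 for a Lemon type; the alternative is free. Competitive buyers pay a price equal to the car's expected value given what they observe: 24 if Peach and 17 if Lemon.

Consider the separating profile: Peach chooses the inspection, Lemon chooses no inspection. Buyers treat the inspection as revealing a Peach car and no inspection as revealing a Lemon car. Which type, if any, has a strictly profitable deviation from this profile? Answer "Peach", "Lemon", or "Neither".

Neither

The inspection pays 24; no inspection pays 17.
Peach: assigned the inspection, nets 24 − 2 = 22; deviating to no inspection nets 17.
Lemon: assigned no inspection, nets 17; deviating to the inspection nets 24 − 12 = 12.
Both types strictly prefer their assigned action; no profitable deviation.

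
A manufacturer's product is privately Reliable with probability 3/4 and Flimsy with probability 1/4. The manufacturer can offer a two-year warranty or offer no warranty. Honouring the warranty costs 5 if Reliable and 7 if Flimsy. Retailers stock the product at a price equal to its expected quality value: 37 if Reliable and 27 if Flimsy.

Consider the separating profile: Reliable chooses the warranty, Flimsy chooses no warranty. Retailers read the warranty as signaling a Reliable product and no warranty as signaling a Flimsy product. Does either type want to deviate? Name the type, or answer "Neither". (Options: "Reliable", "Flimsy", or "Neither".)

Flimsy

The warranty pays 37; no warranty pays 27.
Reliable: assigned the warranty, nets 37 − 5 = 32; deviating to no warranty nets 27.
Flimsy: assigned no warranty, nets 27; deviating to the warranty nets 37 − 7 = 30.
The Flimsy type gains 3 by deviating.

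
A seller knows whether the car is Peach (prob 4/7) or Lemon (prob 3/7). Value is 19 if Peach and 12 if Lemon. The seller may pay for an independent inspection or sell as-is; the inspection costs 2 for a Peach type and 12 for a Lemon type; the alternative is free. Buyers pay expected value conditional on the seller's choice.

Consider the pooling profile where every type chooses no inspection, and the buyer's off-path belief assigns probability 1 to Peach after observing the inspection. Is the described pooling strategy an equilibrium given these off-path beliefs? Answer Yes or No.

No

On path, the buyer holds the prior and pays 4/7·19 + 3/7·12 = 16. Off path (the inspection), believing Peach, it pays 19.
Peach: no inspection nets 16; the inspection nets 19 − 2 = 17. Peach would deviate.
Lemon: no inspection nets 16; the inspection nets 19 − 12 = 7. Lemon stays.
A type deviates, so pooling fails.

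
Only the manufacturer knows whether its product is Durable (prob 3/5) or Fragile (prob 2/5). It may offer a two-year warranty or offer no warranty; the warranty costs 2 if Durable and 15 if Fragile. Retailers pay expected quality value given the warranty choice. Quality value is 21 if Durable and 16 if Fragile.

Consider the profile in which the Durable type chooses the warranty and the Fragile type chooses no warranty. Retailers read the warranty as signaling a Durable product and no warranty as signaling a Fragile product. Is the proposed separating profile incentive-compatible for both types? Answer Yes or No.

Yes

Under these beliefs, the warranty earns price 21 and no warranty earns price 16.
Durable: the warranty nets 21 − 2 = 19; no warranty nets 16. Durable prefers the warranty.
Fragile: the warranty nets 21 − 15 = 6; no warranty nets 16. Fragile prefers no warranty.
Neither type deviates, so the separating profile is an equilibrium.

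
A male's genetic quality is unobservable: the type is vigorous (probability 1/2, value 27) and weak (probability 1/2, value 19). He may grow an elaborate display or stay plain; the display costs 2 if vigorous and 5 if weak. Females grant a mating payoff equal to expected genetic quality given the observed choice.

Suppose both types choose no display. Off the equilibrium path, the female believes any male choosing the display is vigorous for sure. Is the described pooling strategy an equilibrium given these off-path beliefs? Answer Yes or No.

On path, the female holds the prior and pays 1/2·27 + 1/2·19 = 23. Off path (the display), believing vigorous, it pays 27.
vigorous: no display nets 23; the display nets 27 − 2 = 25. vigorous would deviate.
weak: no display nets 23; the display nets 27 − 5 = 22. weak stays.
A type deviates, so pooling fails.

No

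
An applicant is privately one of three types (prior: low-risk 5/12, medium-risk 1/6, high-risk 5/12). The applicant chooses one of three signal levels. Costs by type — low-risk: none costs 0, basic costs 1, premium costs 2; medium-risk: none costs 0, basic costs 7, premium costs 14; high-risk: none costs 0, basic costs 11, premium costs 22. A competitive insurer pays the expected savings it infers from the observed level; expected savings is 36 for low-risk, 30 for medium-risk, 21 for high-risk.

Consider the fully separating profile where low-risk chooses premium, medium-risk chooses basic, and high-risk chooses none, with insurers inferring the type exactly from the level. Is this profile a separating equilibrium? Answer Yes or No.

Yes

Separating rebates: premium → 36, basic → 30, none → 21.
low-risk (assigned premium): none: 21 − 0 = 21; basic: 30 − 1 = 29; premium: 36 − 2 = 34. low-risk stays.
medium-risk (assigned basic): none: 21 − 0 = 21; basic: 30 − 7 = 23; premium: 36 − 14 = 22. medium-risk stays.
high-risk (assigned none): none: 21 − 0 = 21; basic: 30 − 11 = 19; premium: 36 − 22 = 14. high-risk stays.
Every type prefers its assigned level; separation holds.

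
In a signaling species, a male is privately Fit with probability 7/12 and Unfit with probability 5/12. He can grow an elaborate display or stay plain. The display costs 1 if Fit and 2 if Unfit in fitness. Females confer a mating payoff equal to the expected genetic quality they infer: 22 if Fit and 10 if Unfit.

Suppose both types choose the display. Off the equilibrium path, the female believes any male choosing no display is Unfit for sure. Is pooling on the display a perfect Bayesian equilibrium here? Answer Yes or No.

On path, the female holds the prior and pays 7/12·22 + 5/12·10 = 17. Off path (no display), believing Unfit, it pays 10.
Fit: the display nets 17 − 1 = 16; no display nets 10. Fit stays.
Unfit: the display nets 17 − 2 = 15; no display nets 10. Unfit stays.
No type deviates, so pooling is sustained.

Yes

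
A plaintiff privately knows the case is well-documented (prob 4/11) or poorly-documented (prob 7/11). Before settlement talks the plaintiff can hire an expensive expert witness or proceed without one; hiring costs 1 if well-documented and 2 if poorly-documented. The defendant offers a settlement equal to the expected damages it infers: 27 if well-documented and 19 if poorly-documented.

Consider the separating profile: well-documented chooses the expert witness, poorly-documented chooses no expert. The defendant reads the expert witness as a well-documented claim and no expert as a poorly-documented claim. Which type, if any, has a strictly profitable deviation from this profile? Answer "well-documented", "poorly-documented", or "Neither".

The expert witness pays 27; no expert pays 19.
well-documented: assigned the expert witness, nets 27 − 1 = 26; deviating to no expert nets 19.
poorly-documented: assigned no expert, nets 19; deviating to the expert witness nets 27 − 2 = 25.
The poorly-documented type gains 6 by deviating.

poorly-documented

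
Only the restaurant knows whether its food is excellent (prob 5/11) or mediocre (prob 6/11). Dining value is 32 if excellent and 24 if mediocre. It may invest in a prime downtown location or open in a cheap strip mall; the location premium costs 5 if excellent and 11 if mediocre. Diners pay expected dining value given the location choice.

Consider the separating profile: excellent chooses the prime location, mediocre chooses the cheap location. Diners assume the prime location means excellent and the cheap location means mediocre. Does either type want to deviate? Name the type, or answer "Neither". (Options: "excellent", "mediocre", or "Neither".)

Neither

The prime location pays 32; the cheap location pays 24.
excellent: assigned the prime location, nets 32 − 5 = 27; deviating to the cheap location nets 24.
mediocre: assigned the cheap location, nets 24; deviating to the prime location nets 32 − 11 = 21.
Both types strictly prefer their assigned action; no profitable deviation.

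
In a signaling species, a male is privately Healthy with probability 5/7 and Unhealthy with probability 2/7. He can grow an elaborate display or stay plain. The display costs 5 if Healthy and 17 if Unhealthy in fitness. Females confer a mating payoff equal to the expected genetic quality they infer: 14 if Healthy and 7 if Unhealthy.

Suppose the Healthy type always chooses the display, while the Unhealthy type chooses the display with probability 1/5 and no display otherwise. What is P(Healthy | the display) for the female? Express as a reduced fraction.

P(the display) = (5/7)·1 + (2/7)·(1/5) = 27/35.
By Bayes' rule, P(Healthy | the display) = (5/7) / (27/35) = 25/27.

25/27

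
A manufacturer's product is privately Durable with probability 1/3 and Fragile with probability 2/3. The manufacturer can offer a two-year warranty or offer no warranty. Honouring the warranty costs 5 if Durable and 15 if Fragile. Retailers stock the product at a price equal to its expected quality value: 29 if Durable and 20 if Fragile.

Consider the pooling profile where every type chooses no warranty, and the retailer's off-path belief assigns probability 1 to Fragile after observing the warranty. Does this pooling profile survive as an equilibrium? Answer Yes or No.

On path, the retailer holds the prior and pays 1/3·29 + 2/3·20 = 23. Off path (the warranty), believing Fragile, it pays 20.
Durable: no warranty nets 23; the warranty nets 20 − 5 = 15. Durable stays.
Fragile: no warranty nets 23; the warranty nets 20 − 15 = 5. Fragile stays.
No type deviates, so pooling is sustained.

Yes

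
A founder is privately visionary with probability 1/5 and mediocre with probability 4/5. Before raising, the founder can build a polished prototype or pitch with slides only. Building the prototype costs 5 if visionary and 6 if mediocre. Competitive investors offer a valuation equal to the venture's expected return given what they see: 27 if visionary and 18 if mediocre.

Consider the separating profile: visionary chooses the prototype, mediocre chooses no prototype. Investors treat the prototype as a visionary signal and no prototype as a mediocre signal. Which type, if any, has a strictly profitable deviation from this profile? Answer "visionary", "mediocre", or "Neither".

The prototype pays 27; no prototype pays 18.
visionary: assigned the prototype, nets 27 − 5 = 22; deviating to no prototype nets 18.
mediocre: assigned no prototype, nets 18; deviating to the prototype nets 27 − 6 = 21.
The mediocre type gains 3 by deviating.

mediocre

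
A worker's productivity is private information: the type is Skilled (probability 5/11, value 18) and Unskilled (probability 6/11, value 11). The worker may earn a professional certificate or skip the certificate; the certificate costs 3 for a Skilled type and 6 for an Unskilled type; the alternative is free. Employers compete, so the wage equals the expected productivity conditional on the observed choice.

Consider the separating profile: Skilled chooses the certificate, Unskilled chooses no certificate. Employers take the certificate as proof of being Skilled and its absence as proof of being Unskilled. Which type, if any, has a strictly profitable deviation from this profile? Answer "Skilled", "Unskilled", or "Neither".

The certificate pays 18; no certificate pays 11.
Skilled: assigned the certificate, nets 18 − 3 = 15; deviating to no certificate nets 11.
Unskilled: assigned no certificate, nets 11; deviating to the certificate nets 18 − 6 = 12.
The Unskilled type gains 1 by deviating.

Unskilled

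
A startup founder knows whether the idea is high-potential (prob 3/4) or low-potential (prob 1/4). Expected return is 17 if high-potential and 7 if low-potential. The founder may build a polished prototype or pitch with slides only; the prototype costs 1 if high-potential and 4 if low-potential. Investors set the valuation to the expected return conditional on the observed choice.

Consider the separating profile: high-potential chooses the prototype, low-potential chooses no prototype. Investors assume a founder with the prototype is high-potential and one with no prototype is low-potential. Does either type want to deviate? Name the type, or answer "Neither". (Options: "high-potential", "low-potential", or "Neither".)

The prototype pays 17; no prototype pays 7.
high-potential: assigned the prototype, nets 17 − 1 = 16; deviating to no prototype nets 7.
low-potential: assigned no prototype, nets 7; deviating to the prototype nets 17 − 4 = 13.
The low-potential type gains 6 by deviating.

low-potential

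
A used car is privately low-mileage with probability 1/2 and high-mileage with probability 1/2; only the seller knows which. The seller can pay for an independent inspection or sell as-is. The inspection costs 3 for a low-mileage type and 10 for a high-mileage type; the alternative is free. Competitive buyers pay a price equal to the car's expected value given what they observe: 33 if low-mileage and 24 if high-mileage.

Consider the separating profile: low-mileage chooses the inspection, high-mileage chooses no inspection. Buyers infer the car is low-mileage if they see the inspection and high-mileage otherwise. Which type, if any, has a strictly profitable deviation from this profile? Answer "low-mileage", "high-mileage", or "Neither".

The inspection pays 33; no inspection pays 24.
low-mileage: assigned the inspection, nets 33 − 3 = 30; deviating to no inspection nets 24.
high-mileage: assigned no inspection, nets 24; deviating to the inspection nets 33 − 10 = 23.
Both types strictly prefer their assigned action; no profitable deviation.

Neither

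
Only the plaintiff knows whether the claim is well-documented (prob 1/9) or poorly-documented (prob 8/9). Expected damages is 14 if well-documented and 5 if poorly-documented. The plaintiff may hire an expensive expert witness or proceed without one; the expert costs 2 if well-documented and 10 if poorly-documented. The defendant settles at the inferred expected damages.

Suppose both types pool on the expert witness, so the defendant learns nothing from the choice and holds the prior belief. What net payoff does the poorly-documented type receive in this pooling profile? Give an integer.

Pooled settlement = 1/9·14 + 8/9·5 = 6.
poorly-documented pays cost 10 for the expert witness, so net payoff = 6 − 10 = -4.

-4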